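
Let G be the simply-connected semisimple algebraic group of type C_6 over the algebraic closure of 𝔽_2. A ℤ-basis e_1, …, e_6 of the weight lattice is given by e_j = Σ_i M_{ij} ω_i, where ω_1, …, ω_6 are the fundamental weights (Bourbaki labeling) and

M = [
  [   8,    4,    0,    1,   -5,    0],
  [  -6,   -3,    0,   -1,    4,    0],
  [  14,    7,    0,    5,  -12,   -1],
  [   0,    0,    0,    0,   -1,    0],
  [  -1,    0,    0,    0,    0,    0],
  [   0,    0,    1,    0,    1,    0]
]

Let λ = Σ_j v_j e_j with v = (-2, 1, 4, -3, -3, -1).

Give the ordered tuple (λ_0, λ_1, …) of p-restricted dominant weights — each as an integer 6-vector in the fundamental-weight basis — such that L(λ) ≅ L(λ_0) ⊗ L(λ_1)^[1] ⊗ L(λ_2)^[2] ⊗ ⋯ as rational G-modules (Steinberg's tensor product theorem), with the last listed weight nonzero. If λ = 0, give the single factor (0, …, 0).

((0, 0, 1, 1, 0, 1), (0, 0, 0, 1, 1, 0))

Compute c_i = Σ_j M_{ij} v_j with v = (-2, 1, 4, -3, -3, -1):
  c_1 = (8)·(-2) + 4·1 + 0·4 + (1)·(-3) + (-5)·(-3) + (0)·(-1) = 0
  c_2 = (-6)·(-2) + (-3)·(1) + 0·4 + (-1)·(-3) + (4)·(-3) + (0)·(-1) = 0
  c_3 = (14)·(-2) + 7·1 + 0·4 + (5)·(-3) + (-12)·(-3) + (-1)·(-1) = 1
  c_4 = (0)·(-2) + 0·1 + 0·4 + (0)·(-3) + (-1)·(-3) + (0)·(-1) = 3
  c_5 = (-1)·(-2) + 0·1 + 0·4 + (0)·(-3) + (0)·(-3) + (0)·(-1) = 2
  c_6 = (0)·(-2) + 0·1 + 1·4 + (0)·(-3) + (1)·(-3) + (0)·(-1) = 1
Expand coordinatewise in base 2:
  c_1 = 0
  c_2 = 0
  c_3 = 1 = 1·2^0
  c_4 = 3 = 1·2^0 + 1·2^1
  c_5 = 2 = 0·2^0 + 1·2^1
  c_6 = 1 = 1·2^0
p-restricted factor λ_0 = (0, 0, 1, 1, 0, 1)
p-restricted factor λ_1 = (0, 0, 0, 1, 1, 0)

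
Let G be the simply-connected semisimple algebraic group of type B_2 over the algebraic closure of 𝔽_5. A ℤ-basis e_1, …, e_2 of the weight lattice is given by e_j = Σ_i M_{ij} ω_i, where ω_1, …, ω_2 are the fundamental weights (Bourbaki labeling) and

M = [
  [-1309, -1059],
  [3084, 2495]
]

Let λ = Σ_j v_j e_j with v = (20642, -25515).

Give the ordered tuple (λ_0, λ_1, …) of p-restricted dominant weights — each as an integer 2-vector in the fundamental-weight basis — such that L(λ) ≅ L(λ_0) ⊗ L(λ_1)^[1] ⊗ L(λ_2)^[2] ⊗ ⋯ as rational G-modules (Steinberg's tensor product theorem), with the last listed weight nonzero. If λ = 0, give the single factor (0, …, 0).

((2, 3), (1, 0))

Change of basis e → ω: c = M·v where v = (20642, -25515):
  c_1 = -1309*20642 + -1059*-25515 = 7
  c_2 = 3084*20642 + 2495*-25515 = 3
p = 5; digits c_i = Σ_j d_{ij}·5^j, 0 ≤ d_{ij} < 5:
  c_1 = 7 = 2·5^0 + 1·5^1
  c_2 = 3 = 3·5^0
p-restricted factor λ_0 = (2, 3)
p-restricted factor λ_1 = (1, 0)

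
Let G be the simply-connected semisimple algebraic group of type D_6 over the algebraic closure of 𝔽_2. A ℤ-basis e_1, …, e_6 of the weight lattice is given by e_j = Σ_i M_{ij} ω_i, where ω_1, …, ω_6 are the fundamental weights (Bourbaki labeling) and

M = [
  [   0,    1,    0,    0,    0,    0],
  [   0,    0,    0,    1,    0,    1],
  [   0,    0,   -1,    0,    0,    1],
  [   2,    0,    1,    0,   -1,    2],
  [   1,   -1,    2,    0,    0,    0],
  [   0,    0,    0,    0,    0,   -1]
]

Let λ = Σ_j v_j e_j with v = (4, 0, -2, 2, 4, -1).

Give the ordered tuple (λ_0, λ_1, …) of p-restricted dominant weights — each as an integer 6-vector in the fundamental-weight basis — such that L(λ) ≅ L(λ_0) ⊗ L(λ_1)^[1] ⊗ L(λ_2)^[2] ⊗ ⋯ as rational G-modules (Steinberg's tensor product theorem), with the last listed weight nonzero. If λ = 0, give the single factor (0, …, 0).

In the fundamental-weight basis, λ has coordinates c = M·v (v = (4, 0, -2, 2, 4, -1)):
  c_1 = 0*4 + 1*0 + 0*-2 + 0*2 + 0*4 + 0*-1 = 0
  c_2 = 0*4 + 0*0 + 0*-2 + 1*2 + 0*4 + 1*-1 = 1
  c_3 = 0*4 + 0*0 + -1*-2 + 0*2 + 0*4 + 1*-1 = 1
  c_4 = 2*4 + 0*0 + 1*-2 + 0*2 + -1*4 + 2*-1 = 0
  c_5 = 1*4 + -1*0 + 2*-2 + 0*2 + 0*4 + 0*-1 = 0
  c_6 = 0*4 + 0*0 + 0*-2 + 0*2 + 0*4 + -1*-1 = 1
p = 2; digits c_i = Σ_j d_{ij}·2^j, 0 ≤ d_{ij} < 2:
  c_1 = 0
  c_2 = 1 = 1·2^0
  c_3 = 1 = 1·2^0
  c_4 = 0
  c_5 = 0
  c_6 = 1 = 1·2^0
Factor λ_0 = (0, 1, 1, 0, 0, 1)

((0, 1, 1, 0, 0, 1),)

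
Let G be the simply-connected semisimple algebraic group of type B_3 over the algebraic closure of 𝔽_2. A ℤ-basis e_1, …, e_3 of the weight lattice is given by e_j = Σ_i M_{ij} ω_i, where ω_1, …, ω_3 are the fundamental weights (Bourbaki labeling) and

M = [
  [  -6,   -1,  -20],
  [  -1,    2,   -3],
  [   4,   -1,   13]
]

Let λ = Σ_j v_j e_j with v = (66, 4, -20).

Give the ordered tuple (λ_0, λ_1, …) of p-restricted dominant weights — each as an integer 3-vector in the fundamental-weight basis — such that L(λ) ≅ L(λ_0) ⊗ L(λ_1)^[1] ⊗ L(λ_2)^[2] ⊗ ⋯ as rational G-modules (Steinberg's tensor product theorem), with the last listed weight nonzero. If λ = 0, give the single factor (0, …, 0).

ω-coordinates c = M·v, v = (66, 4, -20):
  c_1 = (-6)·(66) + (-1)·(4) + (-20)·(-20) = 0
  c_2 = (-1)·(66) + 2·4 + (-3)·(-20) = 2
  c_3 = 4·66 + (-1)·(4) + (13)·(-20) = 0
Writing each c_i in base p = 2:
  c_1 = 0
  c_2 = 2 = 0·2^0 + 1·2^1
  c_3 = 0
p-restricted factor λ_0 = (0, 0, 0)
p-restricted factor λ_1 = (0, 1, 0)

((0, 0, 0), (0, 1, 0))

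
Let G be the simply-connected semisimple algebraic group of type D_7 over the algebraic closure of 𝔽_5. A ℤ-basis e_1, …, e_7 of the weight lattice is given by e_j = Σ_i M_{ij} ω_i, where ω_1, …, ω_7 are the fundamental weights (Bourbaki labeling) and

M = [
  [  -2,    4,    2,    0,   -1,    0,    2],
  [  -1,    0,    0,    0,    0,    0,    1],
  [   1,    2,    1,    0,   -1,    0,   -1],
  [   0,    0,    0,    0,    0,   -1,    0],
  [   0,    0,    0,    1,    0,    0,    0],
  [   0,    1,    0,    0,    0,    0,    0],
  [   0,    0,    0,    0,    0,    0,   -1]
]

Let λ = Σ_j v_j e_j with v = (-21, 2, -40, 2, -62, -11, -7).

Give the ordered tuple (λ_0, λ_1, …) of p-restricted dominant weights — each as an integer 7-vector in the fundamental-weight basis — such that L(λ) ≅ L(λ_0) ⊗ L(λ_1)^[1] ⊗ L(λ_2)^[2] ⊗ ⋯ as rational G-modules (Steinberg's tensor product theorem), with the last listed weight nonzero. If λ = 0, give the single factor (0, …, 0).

Converting to the ω-basis (c_i = row i of M dotted with v = (-21, 2, -40, 2, -62, -11, -7)):
  c_1 = (-2)·(-21) + (4)·(2) + (2)·(-40) + (0)·(2) + (-1)·(-62) + (0)·(-11) + (2)·(-7) = 18
  c_2 = (-1)·(-21) + (0)·(2) + (0)·(-40) + (0)·(2) + (0)·(-62) + (0)·(-11) + (1)·(-7) = 14
  c_3 = (1)·(-21) + (2)·(2) + (1)·(-40) + (0)·(2) + (-1)·(-62) + (0)·(-11) + (-1)·(-7) = 12
  c_4 = (0)·(-21) + (0)·(2) + (0)·(-40) + (0)·(2) + (0)·(-62) + (-1)·(-11) + (0)·(-7) = 11
  c_5 = (0)·(-21) + (0)·(2) + (0)·(-40) + (1)·(2) + (0)·(-62) + (0)·(-11) + (0)·(-7) = 2
  c_6 = (0)·(-21) + (1)·(2) + (0)·(-40) + (0)·(2) + (0)·(-62) + (0)·(-11) + (0)·(-7) = 2
  c_7 = (0)·(-21) + (0)·(2) + (0)·(-40) + (0)·(2) + (0)·(-62) + (0)·(-11) + (-1)·(-7) = 7
Expand coordinatewise in base 5:
  c_1 = 18 = 3·5^0 + 3·5^1
  c_2 = 14 = 4·5^0 + 2·5^1
  c_3 = 12 = 2·5^0 + 2·5^1
  c_4 = 11 = 1·5^0 + 2·5^1
  c_5 = 2 = 2·5^0
  c_6 = 2 = 2·5^0
  c_7 = 7 = 2·5^0 + 1·5^1
Factor λ_0 = (3, 4, 2, 1, 2, 2, 2)
Factor λ_1 = (3, 2, 2, 2, 0, 0, 1)

((3, 4, 2, 1, 2, 2, 2), (3, 2, 2, 2, 0, 0, 1))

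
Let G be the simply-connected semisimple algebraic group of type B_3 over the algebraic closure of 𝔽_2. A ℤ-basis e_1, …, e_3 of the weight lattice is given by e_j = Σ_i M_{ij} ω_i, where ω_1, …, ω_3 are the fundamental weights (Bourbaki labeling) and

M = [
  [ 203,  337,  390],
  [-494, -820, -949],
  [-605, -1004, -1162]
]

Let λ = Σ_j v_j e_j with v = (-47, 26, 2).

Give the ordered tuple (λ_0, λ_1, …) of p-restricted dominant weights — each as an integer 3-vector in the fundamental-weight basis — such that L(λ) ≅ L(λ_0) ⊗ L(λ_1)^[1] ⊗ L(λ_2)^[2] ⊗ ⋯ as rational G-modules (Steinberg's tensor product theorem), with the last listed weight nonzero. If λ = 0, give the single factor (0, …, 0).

((1, 0, 1), (0, 0, 1), (0, 0, 1))

Compute c_i = Σ_j M_{ij} v_j with v = (-47, 26, 2):
  c_1 = 203*-47 + 337*26 + 390*2 = 1
  c_2 = -494*-47 + -820*26 + -949*2 = 0
  c_3 = -605*-47 + -1004*26 + -1162*2 = 7
Base-2 expansion of each c_i:
  c_1 = 1 = 1·2^0
  c_2 = 0
  c_3 = 7 = 1·2^0 + 1·2^1 + 1·2^2
p-restricted factor λ_0 = (1, 0, 1)
p-restricted factor λ_1 = (0, 0, 1)
p-restricted factor λ_2 = (0, 0, 1)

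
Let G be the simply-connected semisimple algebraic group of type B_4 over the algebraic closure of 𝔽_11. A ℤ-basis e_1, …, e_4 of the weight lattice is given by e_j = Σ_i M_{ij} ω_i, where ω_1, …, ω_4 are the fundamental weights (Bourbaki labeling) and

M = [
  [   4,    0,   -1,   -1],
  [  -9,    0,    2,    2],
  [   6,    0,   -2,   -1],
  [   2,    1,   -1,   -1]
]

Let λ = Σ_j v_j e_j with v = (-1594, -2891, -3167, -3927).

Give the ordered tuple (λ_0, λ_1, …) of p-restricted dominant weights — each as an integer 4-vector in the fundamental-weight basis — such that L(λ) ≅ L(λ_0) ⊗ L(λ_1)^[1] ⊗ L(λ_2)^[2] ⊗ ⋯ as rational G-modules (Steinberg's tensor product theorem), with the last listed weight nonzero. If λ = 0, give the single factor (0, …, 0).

((3, 4, 4, 3), (10, 3, 8, 4), (5, 1, 5, 8))

Converting to the ω-basis (c_i = row i of M dotted with v = (-1594, -2891, -3167, -3927)):
  c_1 = 4*-1594 + 0*-2891 + -1*-3167 + -1*-3927 = 718
  c_2 = -9*-1594 + 0*-2891 + 2*-3167 + 2*-3927 = 158
  c_3 = 6*-1594 + 0*-2891 + -2*-3167 + -1*-3927 = 697
  c_4 = 2*-1594 + 1*-2891 + -1*-3167 + -1*-3927 = 1015
Writing each c_i in base p = 11:
  c_1 = 718 = 3·11^0 + 10·11^1 + 5·11^2
  c_2 = 158 = 4·11^0 + 3·11^1 + 1·11^2
  c_3 = 697 = 4·11^0 + 8·11^1 + 5·11^2
  c_4 = 1015 = 3·11^0 + 4·11^1 + 8·11^2
p-restricted factor λ_0 = (3, 4, 4, 3)
p-restricted factor λ_1 = (10, 3, 8, 4)
p-restricted factor λ_2 = (5, 1, 5, 8)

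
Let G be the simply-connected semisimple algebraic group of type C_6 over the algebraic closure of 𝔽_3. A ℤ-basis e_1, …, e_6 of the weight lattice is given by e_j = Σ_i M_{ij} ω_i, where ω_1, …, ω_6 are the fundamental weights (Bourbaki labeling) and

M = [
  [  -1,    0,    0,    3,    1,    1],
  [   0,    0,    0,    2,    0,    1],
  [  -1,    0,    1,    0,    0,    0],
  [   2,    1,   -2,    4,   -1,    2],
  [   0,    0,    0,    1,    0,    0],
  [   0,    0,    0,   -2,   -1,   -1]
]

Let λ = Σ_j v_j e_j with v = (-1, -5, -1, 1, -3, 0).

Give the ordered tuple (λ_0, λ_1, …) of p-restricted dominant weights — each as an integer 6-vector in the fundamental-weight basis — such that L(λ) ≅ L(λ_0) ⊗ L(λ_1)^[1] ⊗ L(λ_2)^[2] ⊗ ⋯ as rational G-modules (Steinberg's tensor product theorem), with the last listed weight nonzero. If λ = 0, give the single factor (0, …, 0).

((1, 2, 0, 2, 1, 1),)

Converting to the ω-basis (c_i = row i of M dotted with v = (-1, -5, -1, 1, -3, 0)):
  c_1 = -1*-1 + 0*-5 + 0*-1 + 3*1 + 1*-3 + 1*0 = 1
  c_2 = 0*-1 + 0*-5 + 0*-1 + 2*1 + 0*-3 + 1*0 = 2
  c_3 = -1*-1 + 0*-5 + 1*-1 + 0*1 + 0*-3 + 0*0 = 0
  c_4 = 2*-1 + 1*-5 + -2*-1 + 4*1 + -1*-3 + 2*0 = 2
  c_5 = 0*-1 + 0*-5 + 0*-1 + 1*1 + 0*-3 + 0*0 = 1
  c_6 = 0*-1 + 0*-5 + 0*-1 + -2*1 + -1*-3 + -1*0 = 1
Base-3 expansion of each c_i:
  c_1 = 1 = 1·3^0
  c_2 = 2 = 2·3^0
  c_3 = 0
  c_4 = 2 = 2·3^0
  c_5 = 1 = 1·3^0
  c_6 = 1 = 1·3^0
p-restricted factor λ_0 = (1, 2, 0, 2, 1, 1)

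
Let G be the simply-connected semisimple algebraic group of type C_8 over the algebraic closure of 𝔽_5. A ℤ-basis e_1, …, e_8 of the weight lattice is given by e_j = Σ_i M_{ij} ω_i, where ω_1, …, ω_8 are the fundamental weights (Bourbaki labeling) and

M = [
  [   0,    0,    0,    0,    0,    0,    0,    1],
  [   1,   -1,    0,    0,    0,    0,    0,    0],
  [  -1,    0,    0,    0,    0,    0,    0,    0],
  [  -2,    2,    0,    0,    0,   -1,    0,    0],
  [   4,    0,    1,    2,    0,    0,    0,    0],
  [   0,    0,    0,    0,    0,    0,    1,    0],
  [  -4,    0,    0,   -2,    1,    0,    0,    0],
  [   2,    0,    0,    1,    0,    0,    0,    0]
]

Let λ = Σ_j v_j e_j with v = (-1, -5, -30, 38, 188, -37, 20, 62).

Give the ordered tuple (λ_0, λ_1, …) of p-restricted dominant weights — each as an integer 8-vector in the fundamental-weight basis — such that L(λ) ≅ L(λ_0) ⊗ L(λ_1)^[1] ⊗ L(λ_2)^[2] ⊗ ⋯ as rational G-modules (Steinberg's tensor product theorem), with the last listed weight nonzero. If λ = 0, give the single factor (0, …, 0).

Change of basis e → ω: c = M·v where v = (-1, -5, -30, 38, 188, -37, 20, 62):
  c_1 = (0)·(-1) + (0)·(-5) + (0)·(-30) + 0·38 + 0·188 + (0)·(-37) + 0·20 + 1·62 = 62
  c_2 = (1)·(-1) + (-1)·(-5) + (0)·(-30) + 0·38 + 0·188 + (0)·(-37) + 0·20 + 0·62 = 4
  c_3 = (-1)·(-1) + (0)·(-5) + (0)·(-30) + 0·38 + 0·188 + (0)·(-37) + 0·20 + 0·62 = 1
  c_4 = (-2)·(-1) + (2)·(-5) + (0)·(-30) + 0·38 + 0·188 + (-1)·(-37) + 0·20 + 0·62 = 29
  c_5 = (4)·(-1) + (0)·(-5) + (1)·(-30) + 2·38 + 0·188 + (0)·(-37) + 0·20 + 0·62 = 42
  c_6 = (0)·(-1) + (0)·(-5) + (0)·(-30) + 0·38 + 0·188 + (0)·(-37) + 1·20 + 0·62 = 20
  c_7 = (-4)·(-1) + (0)·(-5) + (0)·(-30) + (-2)·(38) + 1·188 + (0)·(-37) + 0·20 + 0·62 = 116
  c_8 = (2)·(-1) + (0)·(-5) + (0)·(-30) + 1·38 + 0·188 + (0)·(-37) + 0·20 + 0·62 = 36
Expand coordinatewise in base 5:
  c_1 = 62 = 2·5^0 + 2·5^1 + 2·5^2
  c_2 = 4 = 4·5^0
  c_3 = 1 = 1·5^0
  c_4 = 29 = 4·5^0 + 0·5^1 + 1·5^2
  c_5 = 42 = 2·5^0 + 3·5^1 + 1·5^2
  c_6 = 20 = 0·5^0 + 4·5^1
  c_7 = 116 = 1·5^0 + 3·5^1 + 4·5^2
  c_8 = 36 = 1·5^0 + 2·5^1 + 1·5^2
Factor λ_0 = (2, 4, 1, 4, 2, 0, 1, 1)
Factor λ_1 = (2, 0, 0, 0, 3, 4, 3, 2)
Factor λ_2 = (2, 0, 0, 1, 1, 0, 4, 1)

((2, 4, 1, 4, 2, 0, 1, 1), (2, 0, 0, 0, 3, 4, 3, 2), (2, 0, 0, 1, 1, 0, 4, 1))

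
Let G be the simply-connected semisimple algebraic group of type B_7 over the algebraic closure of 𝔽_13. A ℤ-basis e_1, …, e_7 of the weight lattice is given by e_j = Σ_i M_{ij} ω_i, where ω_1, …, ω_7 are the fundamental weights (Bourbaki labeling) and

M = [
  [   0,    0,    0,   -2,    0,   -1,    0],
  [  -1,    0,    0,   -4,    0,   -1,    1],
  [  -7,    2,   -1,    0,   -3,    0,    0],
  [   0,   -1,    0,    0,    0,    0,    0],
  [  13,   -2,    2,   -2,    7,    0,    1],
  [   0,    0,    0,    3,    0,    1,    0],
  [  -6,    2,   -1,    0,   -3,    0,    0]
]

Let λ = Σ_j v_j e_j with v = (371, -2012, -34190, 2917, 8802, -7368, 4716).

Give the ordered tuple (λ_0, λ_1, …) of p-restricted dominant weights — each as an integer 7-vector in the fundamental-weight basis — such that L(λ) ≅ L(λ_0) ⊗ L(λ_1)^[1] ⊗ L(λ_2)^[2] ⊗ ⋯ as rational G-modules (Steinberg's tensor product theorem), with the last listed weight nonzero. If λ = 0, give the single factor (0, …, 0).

Converting to the ω-basis (c_i = row i of M dotted with v = (371, -2012, -34190, 2917, 8802, -7368, 4716)):
  c_1 = 0·371 + (0)·(-2012) + (0)·(-34190) + (-2)·(2917) + 0·8802 + (-1)·(-7368) + 0·4716 = 1534
  c_2 = (-1)·(371) + (0)·(-2012) + (0)·(-34190) + (-4)·(2917) + 0·8802 + (-1)·(-7368) + 1·4716 = 45
  c_3 = (-7)·(371) + (2)·(-2012) + (-1)·(-34190) + 0·2917 + (-3)·(8802) + (0)·(-7368) + 0·4716 = 1163
  c_4 = 0·371 + (-1)·(-2012) + (0)·(-34190) + 0·2917 + 0·8802 + (0)·(-7368) + 0·4716 = 2012
  c_5 = 13·371 + (-2)·(-2012) + (2)·(-34190) + (-2)·(2917) + 7·8802 + (0)·(-7368) + 1·4716 = 963
  c_6 = 0·371 + (0)·(-2012) + (0)·(-34190) + 3·2917 + 0·8802 + (1)·(-7368) + 0·4716 = 1383
  c_7 = (-6)·(371) + (2)·(-2012) + (-1)·(-34190) + 0·2917 + (-3)·(8802) + (0)·(-7368) + 0·4716 = 1534
Writing each c_i in base p = 13:
  c_1 = 1534 = 0·13^0 + 1·13^1 + 9·13^2
  c_2 = 45 = 6·13^0 + 3·13^1
  c_3 = 1163 = 6·13^0 + 11·13^1 + 6·13^2
  c_4 = 2012 = 10·13^0 + 11·13^1 + 11·13^2
  c_5 = 963 = 1·13^0 + 9·13^1 + 5·13^2
  c_6 = 1383 = 5·13^0 + 2·13^1 + 8·13^2
  c_7 = 1534 = 0·13^0 + 1·13^1 + 9·13^2
Factor λ_0 = (0, 6, 6, 10, 1, 5, 0)
Factor λ_1 = (1, 3, 11, 11, 9, 2, 1)
Factor λ_2 = (9, 0, 6, 11, 5, 8, 9)

((0, 6, 6, 10, 1, 5, 0), (1, 3, 11, 11, 9, 2, 1), (9, 0, 6, 11, 5, 8, 9))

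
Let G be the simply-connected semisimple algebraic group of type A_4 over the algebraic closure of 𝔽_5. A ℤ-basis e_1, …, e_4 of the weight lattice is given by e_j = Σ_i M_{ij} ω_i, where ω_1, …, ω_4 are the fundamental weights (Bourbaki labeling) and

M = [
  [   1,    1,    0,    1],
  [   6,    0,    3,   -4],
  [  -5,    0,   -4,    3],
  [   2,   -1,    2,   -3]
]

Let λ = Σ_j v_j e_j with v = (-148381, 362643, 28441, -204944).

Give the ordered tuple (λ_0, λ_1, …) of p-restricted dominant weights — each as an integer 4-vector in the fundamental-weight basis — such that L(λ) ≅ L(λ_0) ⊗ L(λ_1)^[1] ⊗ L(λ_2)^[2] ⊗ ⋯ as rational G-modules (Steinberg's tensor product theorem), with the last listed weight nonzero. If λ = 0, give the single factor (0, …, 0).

Change of basis e → ω: c = M·v where v = (-148381, 362643, 28441, -204944):
  c_1 = (1)·(-148381) + 1·362643 + 0·28441 + (1)·(-204944) = 9318
  c_2 = (6)·(-148381) + 0·362643 + 3·28441 + (-4)·(-204944) = 14813
  c_3 = (-5)·(-148381) + 0·362643 + (-4)·(28441) + (3)·(-204944) = 13309
  c_4 = (2)·(-148381) + (-1)·(362643) + 2·28441 + (-3)·(-204944) = 12309
Expand coordinatewise in base 5:
  c_1 = 9318 = 3·5^0 + 3·5^1 + 2·5^2 + 4·5^3 + 4·5^4 + 2·5^5
  c_2 = 14813 = 3·5^0 + 2·5^1 + 2·5^2 + 3·5^3 + 3·5^4 + 4·5^5
  c_3 = 13309 = 4·5^0 + 1·5^1 + 2·5^2 + 1·5^3 + 1·5^4 + 4·5^5
  c_4 = 12309 = 4·5^0 + 1·5^1 + 2·5^2 + 3·5^3 + 4·5^4 + 3·5^5
p-restricted factor λ_0 = (3, 3, 4, 4)
p-restricted factor λ_1 = (3, 2, 1, 1)
p-restricted factor λ_2 = (2, 2, 2, 2)
p-restricted factor λ_3 = (4, 3, 1, 3)
p-restricted factor λ_4 = (4, 3, 1, 4)
p-restricted factor λ_5 = (2, 4, 4, 3)

((3, 3, 4, 4), (3, 2, 1, 1), (2, 2, 2, 2), (4, 3, 1, 3), (4, 3, 1, 4), (2, 4, 4, 3))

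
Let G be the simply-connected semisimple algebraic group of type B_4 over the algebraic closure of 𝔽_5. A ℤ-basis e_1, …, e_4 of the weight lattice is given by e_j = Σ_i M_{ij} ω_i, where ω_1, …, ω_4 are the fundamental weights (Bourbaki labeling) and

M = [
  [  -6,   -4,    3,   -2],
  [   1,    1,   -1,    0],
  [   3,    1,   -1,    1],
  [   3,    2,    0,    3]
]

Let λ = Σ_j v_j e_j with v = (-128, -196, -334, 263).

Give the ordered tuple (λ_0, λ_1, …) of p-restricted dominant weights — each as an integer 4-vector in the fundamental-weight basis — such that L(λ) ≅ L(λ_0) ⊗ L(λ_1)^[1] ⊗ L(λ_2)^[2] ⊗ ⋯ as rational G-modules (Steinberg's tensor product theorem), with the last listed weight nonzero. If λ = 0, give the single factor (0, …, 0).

Change of basis e → ω: c = M·v where v = (-128, -196, -334, 263):
  c_1 = -6*-128 + -4*-196 + 3*-334 + -2*263 = 24
  c_2 = 1*-128 + 1*-196 + -1*-334 + 0*263 = 10
  c_3 = 3*-128 + 1*-196 + -1*-334 + 1*263 = 17
  c_4 = 3*-128 + 2*-196 + 0*-334 + 3*263 = 13
p = 5; digits c_i = Σ_j d_{ij}·5^j, 0 ≤ d_{ij} < 5:
  c_1 = 24 = 4·5^0 + 4·5^1
  c_2 = 10 = 0·5^0 + 2·5^1
  c_3 = 17 = 2·5^0 + 3·5^1
  c_4 = 13 = 3·5^0 + 2·5^1
Factor λ_0 = (4, 0, 2, 3)
Factor λ_1 = (4, 2, 3, 2)

((4, 0, 2, 3), (4, 2, 3, 2))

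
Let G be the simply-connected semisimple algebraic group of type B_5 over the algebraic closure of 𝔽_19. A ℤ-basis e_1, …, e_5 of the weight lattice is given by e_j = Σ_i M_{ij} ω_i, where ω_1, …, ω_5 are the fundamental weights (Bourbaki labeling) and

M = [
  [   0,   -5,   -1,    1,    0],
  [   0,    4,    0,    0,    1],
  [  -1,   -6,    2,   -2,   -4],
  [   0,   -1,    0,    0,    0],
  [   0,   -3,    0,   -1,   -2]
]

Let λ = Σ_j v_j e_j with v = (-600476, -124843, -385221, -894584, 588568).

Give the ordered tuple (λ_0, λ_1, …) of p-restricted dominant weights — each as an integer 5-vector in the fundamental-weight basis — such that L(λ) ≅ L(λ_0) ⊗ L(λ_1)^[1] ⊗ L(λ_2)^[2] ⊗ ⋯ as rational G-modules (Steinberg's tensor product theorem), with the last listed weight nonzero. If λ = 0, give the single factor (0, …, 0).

((16, 10, 4, 13, 17), (2, 1, 14, 15, 14), (14, 0, 0, 3, 7), (16, 13, 2, 18, 13))

Compute c_i = Σ_j M_{ij} v_j with v = (-600476, -124843, -385221, -894584, 588568):
  c_1 = 0*-600476 + -5*-124843 + -1*-385221 + 1*-894584 + 0*588568 = 114852
  c_2 = 0*-600476 + 4*-124843 + 0*-385221 + 0*-894584 + 1*588568 = 89196
  c_3 = -1*-600476 + -6*-124843 + 2*-385221 + -2*-894584 + -4*588568 = 13988
  c_4 = 0*-600476 + -1*-124843 + 0*-385221 + 0*-894584 + 0*588568 = 124843
  c_5 = 0*-600476 + -3*-124843 + 0*-385221 + -1*-894584 + -2*588568 = 91977
Writing each c_i in base p = 19:
  c_1 = 114852 = 16·19^0 + 2·19^1 + 14·19^2 + 16·19^3
  c_2 = 89196 = 10·19^0 + 1·19^1 + 0·19^2 + 13·19^3
  c_3 = 13988 = 4·19^0 + 14·19^1 + 0·19^2 + 2·19^3
  c_4 = 124843 = 13·19^0 + 15·19^1 + 3·19^2 + 18·19^3
  c_5 = 91977 = 17·19^0 + 14·19^1 + 7·19^2 + 13·19^3
p-restricted factor λ_0 = (16, 10, 4, 13, 17)
p-restricted factor λ_1 = (2, 1, 14, 15, 14)
p-restricted factor λ_2 = (14, 0, 0, 3, 7)
p-restricted factor λ_3 = (16, 13, 2, 18, 13)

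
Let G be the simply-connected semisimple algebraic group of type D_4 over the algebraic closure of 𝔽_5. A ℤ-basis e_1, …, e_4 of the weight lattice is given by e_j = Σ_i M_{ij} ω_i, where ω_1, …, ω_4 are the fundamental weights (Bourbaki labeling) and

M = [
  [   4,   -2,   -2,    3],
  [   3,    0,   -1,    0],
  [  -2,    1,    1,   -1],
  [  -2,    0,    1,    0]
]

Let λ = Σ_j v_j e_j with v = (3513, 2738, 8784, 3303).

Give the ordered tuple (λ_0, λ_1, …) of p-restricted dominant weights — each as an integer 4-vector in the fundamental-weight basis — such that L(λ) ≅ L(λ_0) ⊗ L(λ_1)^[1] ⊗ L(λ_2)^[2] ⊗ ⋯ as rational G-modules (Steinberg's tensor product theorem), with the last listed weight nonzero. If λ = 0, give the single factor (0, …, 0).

((2, 0, 3, 3), (3, 1, 3, 1), (1, 0, 2, 0), (2, 4, 4, 4), (1, 2, 1, 2))

In the fundamental-weight basis, λ has coordinates c = M·v (v = (3513, 2738, 8784, 3303)):
  c_1 = 4*3513 + -2*2738 + -2*8784 + 3*3303 = 917
  c_2 = 3*3513 + 0*2738 + -1*8784 + 0*3303 = 1755
  c_3 = -2*3513 + 1*2738 + 1*8784 + -1*3303 = 1193
  c_4 = -2*3513 + 0*2738 + 1*8784 + 0*3303 = 1758
Writing each c_i in base p = 5:
  c_1 = 917 = 2·5^0 + 3·5^1 + 1·5^2 + 2·5^3 + 1·5^4
  c_2 = 1755 = 0·5^0 + 1·5^1 + 0·5^2 + 4·5^3 + 2·5^4
  c_3 = 1193 = 3·5^0 + 3·5^1 + 2·5^2 + 4·5^3 + 1·5^4
  c_4 = 1758 = 3·5^0 + 1·5^1 + 0·5^2 + 4·5^3 + 2·5^4
p-restricted factor λ_0 = (2, 0, 3, 3)
p-restricted factor λ_1 = (3, 1, 3, 1)
p-restricted factor λ_2 = (1, 0, 2, 0)
p-restricted factor λ_3 = (2, 4, 4, 4)
p-restricted factor λ_4 = (1, 2, 1, 2)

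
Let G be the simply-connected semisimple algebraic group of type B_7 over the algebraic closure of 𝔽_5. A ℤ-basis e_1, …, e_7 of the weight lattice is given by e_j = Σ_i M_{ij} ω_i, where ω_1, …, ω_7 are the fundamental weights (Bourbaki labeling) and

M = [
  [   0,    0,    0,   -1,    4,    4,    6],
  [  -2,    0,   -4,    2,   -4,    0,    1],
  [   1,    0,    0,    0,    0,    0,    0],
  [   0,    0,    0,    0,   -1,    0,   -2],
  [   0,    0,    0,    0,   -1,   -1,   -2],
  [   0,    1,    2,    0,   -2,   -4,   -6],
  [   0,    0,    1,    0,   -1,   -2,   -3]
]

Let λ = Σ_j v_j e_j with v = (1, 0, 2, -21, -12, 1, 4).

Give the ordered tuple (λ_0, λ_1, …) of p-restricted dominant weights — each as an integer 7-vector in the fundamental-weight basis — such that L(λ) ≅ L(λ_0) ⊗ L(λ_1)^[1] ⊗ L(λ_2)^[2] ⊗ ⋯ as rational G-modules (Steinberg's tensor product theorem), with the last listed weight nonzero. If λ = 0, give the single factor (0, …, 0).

((1, 0, 1, 4, 3, 0, 0),)

Compute c_i = Σ_j M_{ij} v_j with v = (1, 0, 2, -21, -12, 1, 4):
  c_1 = 0·1 + 0·0 + 0·2 + (-1)·(-21) + (4)·(-12) + 4·1 + 6·4 = 1
  c_2 = (-2)·(1) + 0·0 + (-4)·(2) + (2)·(-21) + (-4)·(-12) + 0·1 + 1·4 = 0
  c_3 = 1·1 + 0·0 + 0·2 + (0)·(-21) + (0)·(-12) + 0·1 + 0·4 = 1
  c_4 = 0·1 + 0·0 + 0·2 + (0)·(-21) + (-1)·(-12) + 0·1 + (-2)·(4) = 4
  c_5 = 0·1 + 0·0 + 0·2 + (0)·(-21) + (-1)·(-12) + (-1)·(1) + (-2)·(4) = 3
  c_6 = 0·1 + 1·0 + 2·2 + (0)·(-21) + (-2)·(-12) + (-4)·(1) + (-6)·(4) = 0
  c_7 = 0·1 + 0·0 + 1·2 + (0)·(-21) + (-1)·(-12) + (-2)·(1) + (-3)·(4) = 0
Writing each c_i in base p = 5:
  c_1 = 1 = 1·5^0
  c_2 = 0
  c_3 = 1 = 1·5^0
  c_4 = 4 = 4·5^0
  c_5 = 3 = 3·5^0
  c_6 = 0
  c_7 = 0
Factor λ_0 = (1, 0, 1, 4, 3, 0, 0)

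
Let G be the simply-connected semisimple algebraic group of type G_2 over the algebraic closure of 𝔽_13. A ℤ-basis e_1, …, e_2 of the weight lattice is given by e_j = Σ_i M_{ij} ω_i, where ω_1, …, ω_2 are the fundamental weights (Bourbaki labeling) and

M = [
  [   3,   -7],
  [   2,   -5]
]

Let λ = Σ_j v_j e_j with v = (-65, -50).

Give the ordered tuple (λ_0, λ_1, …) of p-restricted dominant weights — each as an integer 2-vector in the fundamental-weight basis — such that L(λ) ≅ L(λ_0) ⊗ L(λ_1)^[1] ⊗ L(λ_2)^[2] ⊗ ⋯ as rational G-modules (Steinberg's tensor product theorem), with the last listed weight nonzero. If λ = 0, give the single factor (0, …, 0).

Compute c_i = Σ_j M_{ij} v_j with v = (-65, -50):
  c_1 = (3)·(-65) + (-7)·(-50) = 155
  c_2 = (2)·(-65) + (-5)·(-50) = 120
Expand coordinatewise in base 13:
  c_1 = 155 = 12·13^0 + 11·13^1
  c_2 = 120 = 3·13^0 + 9·13^1
λ_0 = (12, 3)
λ_1 = (11, 9)

((12, 3), (11, 9))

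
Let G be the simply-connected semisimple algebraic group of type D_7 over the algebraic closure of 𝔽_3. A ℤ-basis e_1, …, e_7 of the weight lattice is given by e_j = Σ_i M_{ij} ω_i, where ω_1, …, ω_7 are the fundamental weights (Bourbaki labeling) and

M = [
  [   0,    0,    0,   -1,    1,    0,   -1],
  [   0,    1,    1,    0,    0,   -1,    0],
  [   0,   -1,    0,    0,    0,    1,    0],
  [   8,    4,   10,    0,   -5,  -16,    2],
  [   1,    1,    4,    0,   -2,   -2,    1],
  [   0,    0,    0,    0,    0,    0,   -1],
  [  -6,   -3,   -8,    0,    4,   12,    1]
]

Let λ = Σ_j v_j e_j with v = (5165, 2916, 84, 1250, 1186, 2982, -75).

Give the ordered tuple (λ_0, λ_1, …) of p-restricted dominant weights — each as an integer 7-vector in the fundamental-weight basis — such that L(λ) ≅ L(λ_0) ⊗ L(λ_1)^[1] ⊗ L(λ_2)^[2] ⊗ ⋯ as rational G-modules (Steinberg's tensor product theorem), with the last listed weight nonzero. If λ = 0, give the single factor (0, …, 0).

Compute c_i = Σ_j M_{ij} v_j with v = (5165, 2916, 84, 1250, 1186, 2982, -75):
  c_1 = 0·5165 + 0·2916 + 0·84 + (-1)·(1250) + 1·1186 + 0·2982 + (-1)·(-75) = 11
  c_2 = 0·5165 + 1·2916 + 1·84 + 0·1250 + 0·1186 + (-1)·(2982) + (0)·(-75) = 18
  c_3 = 0·5165 + (-1)·(2916) + 0·84 + 0·1250 + 0·1186 + 1·2982 + (0)·(-75) = 66
  c_4 = 8·5165 + 4·2916 + 10·84 + 0·1250 + (-5)·(1186) + (-16)·(2982) + (2)·(-75) = 32
  c_5 = 1·5165 + 1·2916 + 4·84 + 0·1250 + (-2)·(1186) + (-2)·(2982) + (1)·(-75) = 6
  c_6 = 0·5165 + 0·2916 + 0·84 + 0·1250 + 0·1186 + 0·2982 + (-1)·(-75) = 75
  c_7 = (-6)·(5165) + (-3)·(2916) + (-8)·(84) + 0·1250 + 4·1186 + 12·2982 + (1)·(-75) = 43
Base-3 expansion of each c_i:
  c_1 = 11 = 2·3^0 + 0·3^1 + 1·3^2
  c_2 = 18 = 0·3^0 + 0·3^1 + 2·3^2
  c_3 = 66 = 0·3^0 + 1·3^1 + 1·3^2 + 2·3^3
  c_4 = 32 = 2·3^0 + 1·3^1 + 0·3^2 + 1·3^3
  c_5 = 6 = 0·3^0 + 2·3^1
  c_6 = 75 = 0·3^0 + 1·3^1 + 2·3^2 + 2·3^3
  c_7 = 43 = 1·3^0 + 2·3^1 + 1·3^2 + 1·3^3
λ_0 = (2, 0, 0, 2, 0, 0, 1)
λ_1 = (0, 0, 1, 1, 2, 1, 2)
λ_2 = (1, 2, 1, 0, 0, 2, 1)
λ_3 = (0, 0, 2, 1, 0, 2, 1)

((2, 0, 0, 2, 0, 0, 1), (0, 0, 1, 1, 2, 1, 2), (1, 2, 1, 0, 0, 2, 1), (0, 0, 2, 1, 0, 2, 1))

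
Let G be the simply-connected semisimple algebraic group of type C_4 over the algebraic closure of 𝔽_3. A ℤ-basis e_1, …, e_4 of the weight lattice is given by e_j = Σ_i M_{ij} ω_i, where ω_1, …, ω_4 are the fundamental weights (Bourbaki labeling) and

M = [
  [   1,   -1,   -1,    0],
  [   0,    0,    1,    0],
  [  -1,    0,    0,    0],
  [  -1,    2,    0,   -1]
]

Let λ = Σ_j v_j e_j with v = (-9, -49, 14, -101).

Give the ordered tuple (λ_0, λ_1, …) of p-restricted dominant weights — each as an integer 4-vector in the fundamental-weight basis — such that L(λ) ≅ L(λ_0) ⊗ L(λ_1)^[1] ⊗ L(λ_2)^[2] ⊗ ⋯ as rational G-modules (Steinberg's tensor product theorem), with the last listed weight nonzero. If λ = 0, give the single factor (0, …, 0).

Converting to the ω-basis (c_i = row i of M dotted with v = (-9, -49, 14, -101)):
  c_1 = (1)·(-9) + (-1)·(-49) + (-1)·(14) + (0)·(-101) = 26
  c_2 = (0)·(-9) + (0)·(-49) + (1)·(14) + (0)·(-101) = 14
  c_3 = (-1)·(-9) + (0)·(-49) + (0)·(14) + (0)·(-101) = 9
  c_4 = (-1)·(-9) + (2)·(-49) + (0)·(14) + (-1)·(-101) = 12
p = 3; digits c_i = Σ_j d_{ij}·3^j, 0 ≤ d_{ij} < 3:
  c_1 = 26 = 2·3^0 + 2·3^1 + 2·3^2
  c_2 = 14 = 2·3^0 + 1·3^1 + 1·3^2
  c_3 = 9 = 0·3^0 + 0·3^1 + 1·3^2
  c_4 = 12 = 0·3^0 + 1·3^1 + 1·3^2
λ_0 = (2, 2, 0, 0)
λ_1 = (2, 1, 0, 1)
λ_2 = (2, 1, 1, 1)

((2, 2, 0, 0), (2, 1, 0, 1), (2, 1, 1, 1))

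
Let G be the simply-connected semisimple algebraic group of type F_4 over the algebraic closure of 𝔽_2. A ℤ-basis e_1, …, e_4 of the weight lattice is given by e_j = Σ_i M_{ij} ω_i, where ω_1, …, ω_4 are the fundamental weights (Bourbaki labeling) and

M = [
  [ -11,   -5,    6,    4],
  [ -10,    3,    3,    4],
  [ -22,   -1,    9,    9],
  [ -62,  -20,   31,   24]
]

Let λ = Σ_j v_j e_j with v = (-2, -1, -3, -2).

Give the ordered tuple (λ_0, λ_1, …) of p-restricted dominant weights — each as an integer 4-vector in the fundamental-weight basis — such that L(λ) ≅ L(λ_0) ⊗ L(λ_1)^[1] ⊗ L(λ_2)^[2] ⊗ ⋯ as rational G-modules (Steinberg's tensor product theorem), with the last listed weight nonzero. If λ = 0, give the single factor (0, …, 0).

Compute c_i = Σ_j M_{ij} v_j with v = (-2, -1, -3, -2):
  c_1 = (-11)·(-2) + (-5)·(-1) + (6)·(-3) + (4)·(-2) = 1
  c_2 = (-10)·(-2) + (3)·(-1) + (3)·(-3) + (4)·(-2) = 0
  c_3 = (-22)·(-2) + (-1)·(-1) + (9)·(-3) + (9)·(-2) = 0
  c_4 = (-62)·(-2) + (-20)·(-1) + (31)·(-3) + (24)·(-2) = 3
Base-2 expansion of each c_i:
  c_1 = 1 = 1·2^0
  c_2 = 0
  c_3 = 0
  c_4 = 3 = 1·2^0 + 1·2^1
Factor λ_0 = (1, 0, 0, 1)
Factor λ_1 = (0, 0, 0, 1)

((1, 0, 0, 1), (0, 0, 0, 1))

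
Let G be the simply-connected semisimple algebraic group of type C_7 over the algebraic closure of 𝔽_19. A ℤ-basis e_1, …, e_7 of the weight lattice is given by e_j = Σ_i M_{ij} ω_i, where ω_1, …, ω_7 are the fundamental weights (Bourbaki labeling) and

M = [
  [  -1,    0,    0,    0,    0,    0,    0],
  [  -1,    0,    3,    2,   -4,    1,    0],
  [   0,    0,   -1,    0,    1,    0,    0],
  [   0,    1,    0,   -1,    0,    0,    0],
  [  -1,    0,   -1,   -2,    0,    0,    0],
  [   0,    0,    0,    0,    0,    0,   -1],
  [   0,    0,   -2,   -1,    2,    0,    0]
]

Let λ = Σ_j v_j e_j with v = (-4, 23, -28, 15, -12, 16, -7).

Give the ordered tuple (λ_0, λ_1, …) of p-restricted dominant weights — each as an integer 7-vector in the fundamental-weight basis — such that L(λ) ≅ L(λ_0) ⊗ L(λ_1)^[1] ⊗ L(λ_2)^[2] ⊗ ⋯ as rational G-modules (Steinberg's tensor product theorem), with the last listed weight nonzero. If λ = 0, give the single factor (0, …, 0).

((4, 14, 16, 8, 2, 7, 17),)

Change of basis e → ω: c = M·v where v = (-4, 23, -28, 15, -12, 16, -7):
  c_1 = (-1)·(-4) + 0·23 + (0)·(-28) + 0·15 + (0)·(-12) + 0·16 + (0)·(-7) = 4
  c_2 = (-1)·(-4) + 0·23 + (3)·(-28) + 2·15 + (-4)·(-12) + 1·16 + (0)·(-7) = 14
  c_3 = (0)·(-4) + 0·23 + (-1)·(-28) + 0·15 + (1)·(-12) + 0·16 + (0)·(-7) = 16
  c_4 = (0)·(-4) + 1·23 + (0)·(-28) + (-1)·(15) + (0)·(-12) + 0·16 + (0)·(-7) = 8
  c_5 = (-1)·(-4) + 0·23 + (-1)·(-28) + (-2)·(15) + (0)·(-12) + 0·16 + (0)·(-7) = 2
  c_6 = (0)·(-4) + 0·23 + (0)·(-28) + 0·15 + (0)·(-12) + 0·16 + (-1)·(-7) = 7
  c_7 = (0)·(-4) + 0·23 + (-2)·(-28) + (-1)·(15) + (2)·(-12) + 0·16 + (0)·(-7) = 17
Base-19 expansion of each c_i:
  c_1 = 4 = 4·19^0
  c_2 = 14 = 14·19^0
  c_3 = 16 = 16·19^0
  c_4 = 8 = 8·19^0
  c_5 = 2 = 2·19^0
  c_6 = 7 = 7·19^0
  c_7 = 17 = 17·19^0
p-restricted factor λ_0 = (4, 14, 16, 8, 2, 7, 17)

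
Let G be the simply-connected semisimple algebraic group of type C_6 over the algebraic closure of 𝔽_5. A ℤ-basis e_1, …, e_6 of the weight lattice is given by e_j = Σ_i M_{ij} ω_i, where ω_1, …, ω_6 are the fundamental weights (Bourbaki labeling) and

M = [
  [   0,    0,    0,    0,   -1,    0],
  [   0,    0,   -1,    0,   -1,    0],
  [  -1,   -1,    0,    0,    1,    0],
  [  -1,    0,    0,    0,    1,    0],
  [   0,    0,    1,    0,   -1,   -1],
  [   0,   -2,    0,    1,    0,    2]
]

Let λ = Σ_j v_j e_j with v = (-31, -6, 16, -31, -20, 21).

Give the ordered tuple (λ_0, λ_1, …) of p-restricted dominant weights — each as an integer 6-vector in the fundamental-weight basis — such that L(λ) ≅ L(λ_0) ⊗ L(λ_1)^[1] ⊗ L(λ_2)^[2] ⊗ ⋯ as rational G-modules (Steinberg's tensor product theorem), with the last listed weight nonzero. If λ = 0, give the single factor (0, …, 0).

((0, 4, 2, 1, 0, 3), (4, 0, 3, 2, 3, 4))

Change of basis e → ω: c = M·v where v = (-31, -6, 16, -31, -20, 21):
  c_1 = 0*-31 + 0*-6 + 0*16 + 0*-31 + -1*-20 + 0*21 = 20
  c_2 = 0*-31 + 0*-6 + -1*16 + 0*-31 + -1*-20 + 0*21 = 4
  c_3 = -1*-31 + -1*-6 + 0*16 + 0*-31 + 1*-20 + 0*21 = 17
  c_4 = -1*-31 + 0*-6 + 0*16 + 0*-31 + 1*-20 + 0*21 = 11
  c_5 = 0*-31 + 0*-6 + 1*16 + 0*-31 + -1*-20 + -1*21 = 15
  c_6 = 0*-31 + -2*-6 + 0*16 + 1*-31 + 0*-20 + 2*21 = 23
p = 5; digits c_i = Σ_j d_{ij}·5^j, 0 ≤ d_{ij} < 5:
  c_1 = 20 = 0·5^0 + 4·5^1
  c_2 = 4 = 4·5^0
  c_3 = 17 = 2·5^0 + 3·5^1
  c_4 = 11 = 1·5^0 + 2·5^1
  c_5 = 15 = 0·5^0 + 3·5^1
  c_6 = 23 = 3·5^0 + 4·5^1
Factor λ_0 = (0, 4, 2, 1, 0, 3)
Factor λ_1 = (4, 0, 3, 2, 3, 4)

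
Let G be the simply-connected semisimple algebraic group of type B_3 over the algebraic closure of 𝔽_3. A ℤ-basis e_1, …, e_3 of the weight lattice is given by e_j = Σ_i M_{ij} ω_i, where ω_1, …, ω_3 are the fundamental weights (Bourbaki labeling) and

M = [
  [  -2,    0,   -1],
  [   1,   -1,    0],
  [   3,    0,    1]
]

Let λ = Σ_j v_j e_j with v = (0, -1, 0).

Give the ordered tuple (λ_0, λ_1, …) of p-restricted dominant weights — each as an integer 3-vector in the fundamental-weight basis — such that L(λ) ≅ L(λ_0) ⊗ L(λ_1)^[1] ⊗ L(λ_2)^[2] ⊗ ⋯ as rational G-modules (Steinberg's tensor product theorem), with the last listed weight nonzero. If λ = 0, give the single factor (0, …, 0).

((0, 1, 0),)

Compute c_i = Σ_j M_{ij} v_j with v = (0, -1, 0):
  c_1 = (-2)·(0) + (0)·(-1) + (-1)·(0) = 0
  c_2 = 1·0 + (-1)·(-1) + 0·0 = 1
  c_3 = 3·0 + (0)·(-1) + 1·0 = 0
p = 3; digits c_i = Σ_j d_{ij}·3^j, 0 ≤ d_{ij} < 3:
  c_1 = 0
  c_2 = 1 = 1·3^0
  c_3 = 0
Factor λ_0 = (0, 1, 0)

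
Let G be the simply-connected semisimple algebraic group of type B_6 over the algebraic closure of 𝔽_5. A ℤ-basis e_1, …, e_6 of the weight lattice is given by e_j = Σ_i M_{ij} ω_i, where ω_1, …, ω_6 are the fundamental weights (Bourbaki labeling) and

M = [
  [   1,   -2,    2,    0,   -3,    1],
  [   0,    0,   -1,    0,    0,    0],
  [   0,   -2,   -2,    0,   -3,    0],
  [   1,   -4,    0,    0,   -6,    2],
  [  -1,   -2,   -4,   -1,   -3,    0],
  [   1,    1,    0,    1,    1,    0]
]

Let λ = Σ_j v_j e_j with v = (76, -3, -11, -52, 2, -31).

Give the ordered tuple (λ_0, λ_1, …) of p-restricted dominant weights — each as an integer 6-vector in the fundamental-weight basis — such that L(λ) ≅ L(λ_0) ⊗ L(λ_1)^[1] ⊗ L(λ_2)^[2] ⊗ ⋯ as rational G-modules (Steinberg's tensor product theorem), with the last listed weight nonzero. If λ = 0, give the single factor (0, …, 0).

Compute c_i = Σ_j M_{ij} v_j with v = (76, -3, -11, -52, 2, -31):
  c_1 = (1)·(76) + (-2)·(-3) + (2)·(-11) + (0)·(-52) + (-3)·(2) + (1)·(-31) = 23
  c_2 = (0)·(76) + (0)·(-3) + (-1)·(-11) + (0)·(-52) + (0)·(2) + (0)·(-31) = 11
  c_3 = (0)·(76) + (-2)·(-3) + (-2)·(-11) + (0)·(-52) + (-3)·(2) + (0)·(-31) = 22
  c_4 = (1)·(76) + (-4)·(-3) + (0)·(-11) + (0)·(-52) + (-6)·(2) + (2)·(-31) = 14
  c_5 = (-1)·(76) + (-2)·(-3) + (-4)·(-11) + (-1)·(-52) + (-3)·(2) + (0)·(-31) = 20
  c_6 = (1)·(76) + (1)·(-3) + (0)·(-11) + (1)·(-52) + (1)·(2) + (0)·(-31) = 23
Expand coordinatewise in base 5:
  c_1 = 23 = 3·5^0 + 4·5^1
  c_2 = 11 = 1·5^0 + 2·5^1
  c_3 = 22 = 2·5^0 + 4·5^1
  c_4 = 14 = 4·5^0 + 2·5^1
  c_5 = 20 = 0·5^0 + 4·5^1
  c_6 = 23 = 3·5^0 + 4·5^1
λ_0 = (3, 1, 2, 4, 0, 3)
λ_1 = (4, 2, 4, 2, 4, 4)

((3, 1, 2, 4, 0, 3), (4, 2, 4, 2, 4, 4))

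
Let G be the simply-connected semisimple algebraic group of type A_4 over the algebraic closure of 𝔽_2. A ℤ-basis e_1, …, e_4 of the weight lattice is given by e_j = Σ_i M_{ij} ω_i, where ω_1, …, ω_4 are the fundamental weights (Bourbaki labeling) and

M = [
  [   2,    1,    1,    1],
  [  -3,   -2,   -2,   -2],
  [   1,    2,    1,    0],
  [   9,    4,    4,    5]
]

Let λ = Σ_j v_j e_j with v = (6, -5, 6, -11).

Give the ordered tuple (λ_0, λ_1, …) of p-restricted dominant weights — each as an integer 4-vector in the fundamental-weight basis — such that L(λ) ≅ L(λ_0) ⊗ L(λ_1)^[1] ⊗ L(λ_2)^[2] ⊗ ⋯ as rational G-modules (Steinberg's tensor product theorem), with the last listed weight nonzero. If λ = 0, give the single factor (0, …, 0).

((0, 0, 0, 1), (1, 1, 1, 1))

Compute c_i = Σ_j M_{ij} v_j with v = (6, -5, 6, -11):
  c_1 = 2·6 + (1)·(-5) + 1·6 + (1)·(-11) = 2
  c_2 = (-3)·(6) + (-2)·(-5) + (-2)·(6) + (-2)·(-11) = 2
  c_3 = 1·6 + (2)·(-5) + 1·6 + (0)·(-11) = 2
  c_4 = 9·6 + (4)·(-5) + 4·6 + (5)·(-11) = 3
Base-2 expansion of each c_i:
  c_1 = 2 = 0·2^0 + 1·2^1
  c_2 = 2 = 0·2^0 + 1·2^1
  c_3 = 2 = 0·2^0 + 1·2^1
  c_4 = 3 = 1·2^0 + 1·2^1
Factor λ_0 = (0, 0, 0, 1)
Factor λ_1 = (1, 1, 1, 1)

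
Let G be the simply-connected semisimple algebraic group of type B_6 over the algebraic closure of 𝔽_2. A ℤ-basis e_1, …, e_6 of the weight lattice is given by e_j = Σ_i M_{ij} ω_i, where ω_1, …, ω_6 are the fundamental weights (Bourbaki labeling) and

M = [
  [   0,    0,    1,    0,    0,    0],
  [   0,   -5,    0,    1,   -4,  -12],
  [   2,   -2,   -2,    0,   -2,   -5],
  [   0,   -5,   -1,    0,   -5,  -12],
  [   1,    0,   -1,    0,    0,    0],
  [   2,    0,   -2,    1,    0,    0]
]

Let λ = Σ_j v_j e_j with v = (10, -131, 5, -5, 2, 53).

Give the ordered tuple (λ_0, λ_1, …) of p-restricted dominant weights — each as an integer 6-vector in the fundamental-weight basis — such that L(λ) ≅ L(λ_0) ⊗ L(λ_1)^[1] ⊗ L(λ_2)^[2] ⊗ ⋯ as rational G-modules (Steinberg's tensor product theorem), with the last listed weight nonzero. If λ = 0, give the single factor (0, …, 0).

ω-coordinates c = M·v, v = (10, -131, 5, -5, 2, 53):
  c_1 = (0)·(10) + (0)·(-131) + (1)·(5) + (0)·(-5) + (0)·(2) + (0)·(53) = 5
  c_2 = (0)·(10) + (-5)·(-131) + (0)·(5) + (1)·(-5) + (-4)·(2) + (-12)·(53) = 6
  c_3 = (2)·(10) + (-2)·(-131) + (-2)·(5) + (0)·(-5) + (-2)·(2) + (-5)·(53) = 3
  c_4 = (0)·(10) + (-5)·(-131) + (-1)·(5) + (0)·(-5) + (-5)·(2) + (-12)·(53) = 4
  c_5 = (1)·(10) + (0)·(-131) + (-1)·(5) + (0)·(-5) + (0)·(2) + (0)·(53) = 5
  c_6 = (2)·(10) + (0)·(-131) + (-2)·(5) + (1)·(-5) + (0)·(2) + (0)·(53) = 5
p = 2; digits c_i = Σ_j d_{ij}·2^j, 0 ≤ d_{ij} < 2:
  c_1 = 5 = 1·2^0 + 0·2^1 + 1·2^2
  c_2 = 6 = 0·2^0 + 1·2^1 + 1·2^2
  c_3 = 3 = 1·2^0 + 1·2^1
  c_4 = 4 = 0·2^0 + 0·2^1 + 1·2^2
  c_5 = 5 = 1·2^0 + 0·2^1 + 1·2^2
  c_6 = 5 = 1·2^0 + 0·2^1 + 1·2^2
λ_0 = (1, 0, 1, 0, 1, 1)
λ_1 = (0, 1, 1, 0, 0, 0)
λ_2 = (1, 1, 0, 1, 1, 1)

((1, 0, 1, 0, 1, 1), (0, 1, 1, 0, 0, 0), (1, 1, 0, 1, 1, 1))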